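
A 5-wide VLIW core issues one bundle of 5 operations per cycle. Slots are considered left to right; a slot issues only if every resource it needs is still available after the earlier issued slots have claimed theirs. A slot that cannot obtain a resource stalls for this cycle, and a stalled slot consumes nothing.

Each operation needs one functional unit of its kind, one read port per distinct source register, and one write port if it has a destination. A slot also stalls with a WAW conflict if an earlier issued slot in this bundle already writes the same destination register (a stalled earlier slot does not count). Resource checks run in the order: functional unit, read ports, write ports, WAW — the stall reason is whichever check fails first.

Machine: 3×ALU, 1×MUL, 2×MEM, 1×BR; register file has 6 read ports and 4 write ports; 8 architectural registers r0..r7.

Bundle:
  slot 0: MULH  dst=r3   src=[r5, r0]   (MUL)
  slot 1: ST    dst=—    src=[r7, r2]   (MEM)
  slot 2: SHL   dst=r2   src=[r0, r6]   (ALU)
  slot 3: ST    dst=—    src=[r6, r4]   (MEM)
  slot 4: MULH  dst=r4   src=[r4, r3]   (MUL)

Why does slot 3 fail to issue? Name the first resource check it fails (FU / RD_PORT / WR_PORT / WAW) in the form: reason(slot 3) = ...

reason(slot 3) = RD_PORT

  0. MUL→r3 ⇒ go  {3A/0Mu/2Ld/1B | 4r 3w}
  1. MEM ⇒ go  {3A/0Mu/1Ld/1B | 2r 3w}
  2. ALU→r2 ⇒ go  {2A/0Mu/1Ld/1B | 0r 2w}
  3. MEM ⇒ no(RD_PORT)  {2A/0Mu/1Ld/1B | 0r 2w}
  4. MUL→r4 ⇒ no(FU)  {2A/0Mu/1Ld/1B | 0r 2w}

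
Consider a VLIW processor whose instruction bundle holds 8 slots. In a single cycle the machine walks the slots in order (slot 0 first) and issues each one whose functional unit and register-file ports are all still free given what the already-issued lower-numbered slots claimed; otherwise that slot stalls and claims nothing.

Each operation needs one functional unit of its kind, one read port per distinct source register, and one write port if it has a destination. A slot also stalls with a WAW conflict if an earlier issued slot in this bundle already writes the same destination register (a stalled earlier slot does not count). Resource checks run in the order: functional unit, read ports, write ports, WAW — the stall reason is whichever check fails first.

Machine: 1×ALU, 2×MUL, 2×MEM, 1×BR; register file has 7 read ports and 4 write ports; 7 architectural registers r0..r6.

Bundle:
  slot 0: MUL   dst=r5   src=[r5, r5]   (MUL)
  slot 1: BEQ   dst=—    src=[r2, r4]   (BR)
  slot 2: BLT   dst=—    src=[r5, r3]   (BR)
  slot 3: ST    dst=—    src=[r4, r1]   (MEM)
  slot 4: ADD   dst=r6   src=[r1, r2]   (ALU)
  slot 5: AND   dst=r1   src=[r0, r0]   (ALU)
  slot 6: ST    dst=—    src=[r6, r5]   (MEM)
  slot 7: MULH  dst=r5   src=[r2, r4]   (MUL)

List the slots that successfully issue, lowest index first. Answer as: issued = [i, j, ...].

  0. MUL→r5 ⇒ go  {1A/1Mu/2Ld/1B | 6r 3w}
  1. BR ⇒ go  {1A/1Mu/2Ld/0B | 4r 3w}
  2. BR ⇒ no(FU)  {1A/1Mu/2Ld/0B | 4r 3w}
  3. MEM ⇒ go  {1A/1Mu/1Ld/0B | 2r 3w}
  4. ALU→r6 ⇒ go  {0A/1Mu/1Ld/0B | 0r 2w}
  5. ALU→r1 ⇒ no(FU)  {0A/1Mu/1Ld/0B | 0r 2w}
  6. MEM ⇒ no(RD_PORT)  {0A/1Mu/1Ld/0B | 0r 2w}
  7. MUL→r5 ⇒ no(RD_PORT)  {0A/1Mu/1Ld/0B | 0r 2w}

issued = [0, 1, 3, 4]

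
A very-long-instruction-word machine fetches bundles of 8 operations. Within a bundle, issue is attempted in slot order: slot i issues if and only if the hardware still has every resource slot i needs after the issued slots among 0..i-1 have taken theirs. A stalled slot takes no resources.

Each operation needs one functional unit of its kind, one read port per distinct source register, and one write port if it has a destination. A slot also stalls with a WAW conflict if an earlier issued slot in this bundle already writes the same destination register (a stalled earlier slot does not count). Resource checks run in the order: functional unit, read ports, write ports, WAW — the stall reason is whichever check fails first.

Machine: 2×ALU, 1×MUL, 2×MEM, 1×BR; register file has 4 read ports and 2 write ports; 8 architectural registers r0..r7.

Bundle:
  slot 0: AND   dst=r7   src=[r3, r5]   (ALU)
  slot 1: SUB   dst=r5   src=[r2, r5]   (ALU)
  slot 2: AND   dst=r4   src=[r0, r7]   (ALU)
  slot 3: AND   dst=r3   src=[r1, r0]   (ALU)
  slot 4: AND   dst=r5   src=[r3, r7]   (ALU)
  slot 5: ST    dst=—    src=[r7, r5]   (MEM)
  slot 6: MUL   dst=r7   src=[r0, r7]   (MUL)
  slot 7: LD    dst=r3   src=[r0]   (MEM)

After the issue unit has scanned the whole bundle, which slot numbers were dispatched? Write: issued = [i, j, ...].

(0) want 1×ALU +2rd +1wr — yes → AL1|MU1|ME2|BR1|rd2|wr1
(1) want 1×ALU +2rd +1wr — yes → AL0|MU1|ME2|BR1|rd0|wr0
(2) want 1×ALU +2rd +1wr — FU → AL0|MU1|ME2|BR1|rd0|wr0
(3) want 1×ALU +2rd +1wr — FU → AL0|MU1|ME2|BR1|rd0|wr0
(4) want 1×ALU +2rd +1wr — FU → AL0|MU1|ME2|BR1|rd0|wr0
(5) want 1×MEM +2rd +0wr — RD_PORT → AL0|MU1|ME2|BR1|rd0|wr0
(6) want 1×MUL +2rd +1wr — RD_PORT → AL0|MU1|ME2|BR1|rd0|wr0
(7) want 1×MEM +1rd +1wr — RD_PORT → AL0|MU1|ME2|BR1|rd0|wr0

issued = [0, 1]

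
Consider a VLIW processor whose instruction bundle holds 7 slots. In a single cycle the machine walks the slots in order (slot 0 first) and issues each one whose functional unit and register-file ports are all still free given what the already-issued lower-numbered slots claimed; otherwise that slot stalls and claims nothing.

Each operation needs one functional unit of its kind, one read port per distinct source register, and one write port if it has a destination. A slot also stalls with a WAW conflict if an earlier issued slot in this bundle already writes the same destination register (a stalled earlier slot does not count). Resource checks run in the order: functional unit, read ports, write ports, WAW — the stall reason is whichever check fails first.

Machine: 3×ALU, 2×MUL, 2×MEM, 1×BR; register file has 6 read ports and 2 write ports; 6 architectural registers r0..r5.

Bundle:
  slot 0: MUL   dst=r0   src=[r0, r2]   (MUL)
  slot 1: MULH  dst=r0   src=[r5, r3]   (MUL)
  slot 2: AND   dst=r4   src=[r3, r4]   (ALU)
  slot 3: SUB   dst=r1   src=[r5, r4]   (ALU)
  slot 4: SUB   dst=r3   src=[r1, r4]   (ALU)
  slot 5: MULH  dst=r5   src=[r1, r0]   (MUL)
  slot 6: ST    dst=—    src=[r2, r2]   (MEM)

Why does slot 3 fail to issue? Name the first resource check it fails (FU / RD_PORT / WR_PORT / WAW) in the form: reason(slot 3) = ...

(0) want 1×MUL +2rd +1wr — yes → AL3|MU1|ME2|BR1|rd4|wr1
(1) want 1×MUL +2rd +1wr — WAW → AL3|MU1|ME2|BR1|rd4|wr1
(2) want 1×ALU +2rd +1wr — yes → AL2|MU1|ME2|BR1|rd2|wr0
(3) want 1×ALU +2rd +1wr — WR_PORT → AL2|MU1|ME2|BR1|rd2|wr0
(4) want 1×ALU +2rd +1wr — WR_PORT → AL2|MU1|ME2|BR1|rd2|wr0
(5) want 1×MUL +2rd +1wr — WR_PORT → AL2|MU1|ME2|BR1|rd2|wr0
(6) want 1×MEM +1rd +0wr — yes → AL2|MU1|ME1|BR1|rd1|wr0

reason(slot 3) = WR_PORT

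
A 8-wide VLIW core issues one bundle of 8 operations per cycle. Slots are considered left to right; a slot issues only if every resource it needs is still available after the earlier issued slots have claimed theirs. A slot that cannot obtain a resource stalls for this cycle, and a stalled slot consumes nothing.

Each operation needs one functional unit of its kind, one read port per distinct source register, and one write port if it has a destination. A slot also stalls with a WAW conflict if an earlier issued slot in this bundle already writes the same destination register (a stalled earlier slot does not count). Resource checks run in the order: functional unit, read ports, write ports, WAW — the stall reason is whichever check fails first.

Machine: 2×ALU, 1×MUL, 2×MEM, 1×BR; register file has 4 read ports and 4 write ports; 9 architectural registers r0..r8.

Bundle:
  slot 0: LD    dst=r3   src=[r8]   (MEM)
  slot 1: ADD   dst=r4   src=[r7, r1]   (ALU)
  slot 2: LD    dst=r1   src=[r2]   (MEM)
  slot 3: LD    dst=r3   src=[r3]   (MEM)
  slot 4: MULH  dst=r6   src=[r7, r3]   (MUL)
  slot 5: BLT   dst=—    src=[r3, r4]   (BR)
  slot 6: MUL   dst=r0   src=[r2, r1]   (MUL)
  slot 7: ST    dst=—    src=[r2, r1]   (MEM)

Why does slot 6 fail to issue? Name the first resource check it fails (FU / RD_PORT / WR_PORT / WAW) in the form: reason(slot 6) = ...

  0. MEM→r3 ⇒ go  {2A/1Mu/1Ld/1B | 3r 3w}
  1. ALU→r4 ⇒ go  {1A/1Mu/1Ld/1B | 1r 2w}
  2. MEM→r1 ⇒ go  {1A/1Mu/0Ld/1B | 0r 1w}
  3. MEM→r3 ⇒ no(FU)  {1A/1Mu/0Ld/1B | 0r 1w}
  4. MUL→r6 ⇒ no(RD_PORT)  {1A/1Mu/0Ld/1B | 0r 1w}
  5. BR ⇒ no(RD_PORT)  {1A/1Mu/0Ld/1B | 0r 1w}
  6. MUL→r0 ⇒ no(RD_PORT)  {1A/1Mu/0Ld/1B | 0r 1w}
  7. MEM ⇒ no(FU)  {1A/1Mu/0Ld/1B | 0r 1w}

reason(slot 6) = RD_PORT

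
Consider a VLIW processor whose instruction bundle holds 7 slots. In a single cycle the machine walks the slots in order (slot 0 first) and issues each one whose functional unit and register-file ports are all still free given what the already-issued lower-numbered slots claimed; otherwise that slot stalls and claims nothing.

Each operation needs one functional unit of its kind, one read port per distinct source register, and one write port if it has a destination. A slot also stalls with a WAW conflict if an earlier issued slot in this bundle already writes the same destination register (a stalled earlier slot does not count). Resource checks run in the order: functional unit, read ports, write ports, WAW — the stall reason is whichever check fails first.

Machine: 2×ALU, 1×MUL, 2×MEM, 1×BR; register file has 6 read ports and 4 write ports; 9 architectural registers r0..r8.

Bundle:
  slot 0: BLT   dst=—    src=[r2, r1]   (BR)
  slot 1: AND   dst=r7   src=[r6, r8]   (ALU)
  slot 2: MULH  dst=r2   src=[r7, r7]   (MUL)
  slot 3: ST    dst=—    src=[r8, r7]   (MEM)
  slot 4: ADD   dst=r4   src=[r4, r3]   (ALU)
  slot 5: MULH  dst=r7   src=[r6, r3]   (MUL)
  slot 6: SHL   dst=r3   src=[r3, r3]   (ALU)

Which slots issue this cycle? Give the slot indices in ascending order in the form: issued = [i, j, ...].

(0) want 1×BR +2rd +0wr — yes → AL2|MU1|ME2|BR0|rd4|wr4
(1) want 1×ALU +2rd +1wr — yes → AL1|MU1|ME2|BR0|rd2|wr3
(2) want 1×MUL +1rd +1wr — yes → AL1|MU0|ME2|BR0|rd1|wr2
(3) want 1×MEM +2rd +0wr — RD_PORT → AL1|MU0|ME2|BR0|rd1|wr2
(4) want 1×ALU +2rd +1wr — RD_PORT → AL1|MU0|ME2|BR0|rd1|wr2
(5) want 1×MUL +2rd +1wr — FU → AL1|MU0|ME2|BR0|rd1|wr2
(6) want 1×ALU +1rd +1wr — yes → AL0|MU0|ME2|BR0|rd0|wr1

issued = [0, 1, 2, 6]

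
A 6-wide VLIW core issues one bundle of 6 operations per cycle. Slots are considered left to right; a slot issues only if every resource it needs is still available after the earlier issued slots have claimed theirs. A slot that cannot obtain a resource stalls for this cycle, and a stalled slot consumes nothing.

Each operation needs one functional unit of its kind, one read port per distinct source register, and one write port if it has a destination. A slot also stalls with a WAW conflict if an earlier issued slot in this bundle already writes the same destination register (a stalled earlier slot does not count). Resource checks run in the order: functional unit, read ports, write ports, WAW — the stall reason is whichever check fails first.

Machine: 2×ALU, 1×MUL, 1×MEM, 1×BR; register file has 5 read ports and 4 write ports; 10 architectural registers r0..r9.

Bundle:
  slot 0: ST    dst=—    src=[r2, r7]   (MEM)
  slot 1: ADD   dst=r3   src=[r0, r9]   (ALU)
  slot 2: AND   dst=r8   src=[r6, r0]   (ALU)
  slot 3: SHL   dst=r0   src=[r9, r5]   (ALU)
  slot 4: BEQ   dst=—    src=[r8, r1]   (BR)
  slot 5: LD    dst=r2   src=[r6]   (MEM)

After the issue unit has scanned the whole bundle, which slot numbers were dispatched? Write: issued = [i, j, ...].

issued = [0, 1]

  0. MEM ⇒ go  {2A/1Mu/0Ld/1B | 3r 4w}
  1. ALU→r3 ⇒ go  {1A/1Mu/0Ld/1B | 1r 3w}
  2. ALU→r8 ⇒ no(RD_PORT)  {1A/1Mu/0Ld/1B | 1r 3w}
  3. ALU→r0 ⇒ no(RD_PORT)  {1A/1Mu/0Ld/1B | 1r 3w}
  4. BR ⇒ no(RD_PORT)  {1A/1Mu/0Ld/1B | 1r 3w}
  5. MEM→r2 ⇒ no(FU)  {1A/1Mu/0Ld/1B | 1r 3w}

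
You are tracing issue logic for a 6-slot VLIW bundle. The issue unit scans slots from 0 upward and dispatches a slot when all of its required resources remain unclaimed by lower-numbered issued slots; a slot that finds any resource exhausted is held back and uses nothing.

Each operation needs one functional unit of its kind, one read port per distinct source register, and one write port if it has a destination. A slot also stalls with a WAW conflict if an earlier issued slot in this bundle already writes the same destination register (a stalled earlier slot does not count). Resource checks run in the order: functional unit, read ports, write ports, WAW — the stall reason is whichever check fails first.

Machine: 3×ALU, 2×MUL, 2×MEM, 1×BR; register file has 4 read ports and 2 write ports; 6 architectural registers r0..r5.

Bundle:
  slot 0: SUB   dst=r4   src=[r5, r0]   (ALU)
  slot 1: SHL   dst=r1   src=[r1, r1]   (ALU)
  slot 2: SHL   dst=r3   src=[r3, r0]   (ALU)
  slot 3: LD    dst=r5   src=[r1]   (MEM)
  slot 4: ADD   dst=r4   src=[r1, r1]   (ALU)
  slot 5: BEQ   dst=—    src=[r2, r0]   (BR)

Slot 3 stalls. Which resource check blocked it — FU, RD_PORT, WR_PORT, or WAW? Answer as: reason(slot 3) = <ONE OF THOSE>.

slot 0 (ALU): ISSUE — free A2,Mu2,Ld2,B1 rp2 wp1
slot 1 (ALU): ISSUE — free A1,Mu2,Ld2,B1 rp1 wp0
slot 2 (ALU): stall RD_PORT — free A1,Mu2,Ld2,B1 rp1 wp0
slot 3 (MEM): stall WR_PORT — free A1,Mu2,Ld2,B1 rp1 wp0
slot 4 (ALU): stall WR_PORT — free A1,Mu2,Ld2,B1 rp1 wp0
slot 5 (BR): stall RD_PORT — free A1,Mu2,Ld2,B1 rp1 wp0

reason(slot 3) = WR_PORT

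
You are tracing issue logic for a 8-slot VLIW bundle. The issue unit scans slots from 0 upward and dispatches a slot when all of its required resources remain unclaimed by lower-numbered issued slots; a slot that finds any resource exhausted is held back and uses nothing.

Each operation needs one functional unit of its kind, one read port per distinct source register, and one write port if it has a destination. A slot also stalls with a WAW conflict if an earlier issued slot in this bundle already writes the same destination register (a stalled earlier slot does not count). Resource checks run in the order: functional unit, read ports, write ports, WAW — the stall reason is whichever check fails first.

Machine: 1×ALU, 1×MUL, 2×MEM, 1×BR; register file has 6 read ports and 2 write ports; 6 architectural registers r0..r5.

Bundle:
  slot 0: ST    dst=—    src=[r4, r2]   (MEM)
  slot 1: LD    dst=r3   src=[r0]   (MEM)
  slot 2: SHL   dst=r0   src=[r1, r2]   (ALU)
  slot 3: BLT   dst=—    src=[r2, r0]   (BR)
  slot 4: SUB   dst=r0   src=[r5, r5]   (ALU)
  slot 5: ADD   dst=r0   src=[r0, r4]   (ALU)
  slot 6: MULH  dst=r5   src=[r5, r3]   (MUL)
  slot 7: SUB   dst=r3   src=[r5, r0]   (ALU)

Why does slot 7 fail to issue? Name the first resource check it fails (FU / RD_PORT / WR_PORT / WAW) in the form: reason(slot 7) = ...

reason(slot 7) = FU

(0) want 1×MEM +2rd +0wr — yes → AL1|MU1|ME1|BR1|rd4|wr2
(1) want 1×MEM +1rd +1wr — yes → AL1|MU1|ME0|BR1|rd3|wr1
(2) want 1×ALU +2rd +1wr — yes → AL0|MU1|ME0|BR1|rd1|wr0
(3) want 1×BR +2rd +0wr — RD_PORT → AL0|MU1|ME0|BR1|rd1|wr0
(4) want 1×ALU +1rd +1wr — FU → AL0|MU1|ME0|BR1|rd1|wr0
(5) want 1×ALU +2rd +1wr — FU → AL0|MU1|ME0|BR1|rd1|wr0
(6) want 1×MUL +2rd +1wr — RD_PORT → AL0|MU1|ME0|BR1|rd1|wr0
(7) want 1×ALU +2rd +1wr — FU → AL0|MU1|ME0|BR1|rd1|wr0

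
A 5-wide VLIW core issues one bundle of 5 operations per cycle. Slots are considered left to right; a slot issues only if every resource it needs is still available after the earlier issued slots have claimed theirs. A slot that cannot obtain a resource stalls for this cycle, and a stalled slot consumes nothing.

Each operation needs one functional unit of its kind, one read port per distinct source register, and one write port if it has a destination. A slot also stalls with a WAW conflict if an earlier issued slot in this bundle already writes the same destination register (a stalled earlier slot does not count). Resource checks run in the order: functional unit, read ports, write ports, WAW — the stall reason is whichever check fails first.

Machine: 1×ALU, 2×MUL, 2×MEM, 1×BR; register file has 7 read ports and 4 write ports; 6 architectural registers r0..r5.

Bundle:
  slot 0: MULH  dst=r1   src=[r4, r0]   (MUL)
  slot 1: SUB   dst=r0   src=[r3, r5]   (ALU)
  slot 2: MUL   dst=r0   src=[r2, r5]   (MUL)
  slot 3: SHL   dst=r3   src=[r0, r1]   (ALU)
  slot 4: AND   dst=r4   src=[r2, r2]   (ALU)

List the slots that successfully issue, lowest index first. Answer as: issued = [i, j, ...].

  0. MUL→r1 ⇒ go  {1A/1Mu/2Ld/1B | 5r 3w}
  1. ALU→r0 ⇒ go  {0A/1Mu/2Ld/1B | 3r 2w}
  2. MUL→r0 ⇒ no(WAW)  {0A/1Mu/2Ld/1B | 3r 2w}
  3. ALU→r3 ⇒ no(FU)  {0A/1Mu/2Ld/1B | 3r 2w}
  4. ALU→r4 ⇒ no(FU)  {0A/1Mu/2Ld/1B | 3r 2w}

issued = [0, 1]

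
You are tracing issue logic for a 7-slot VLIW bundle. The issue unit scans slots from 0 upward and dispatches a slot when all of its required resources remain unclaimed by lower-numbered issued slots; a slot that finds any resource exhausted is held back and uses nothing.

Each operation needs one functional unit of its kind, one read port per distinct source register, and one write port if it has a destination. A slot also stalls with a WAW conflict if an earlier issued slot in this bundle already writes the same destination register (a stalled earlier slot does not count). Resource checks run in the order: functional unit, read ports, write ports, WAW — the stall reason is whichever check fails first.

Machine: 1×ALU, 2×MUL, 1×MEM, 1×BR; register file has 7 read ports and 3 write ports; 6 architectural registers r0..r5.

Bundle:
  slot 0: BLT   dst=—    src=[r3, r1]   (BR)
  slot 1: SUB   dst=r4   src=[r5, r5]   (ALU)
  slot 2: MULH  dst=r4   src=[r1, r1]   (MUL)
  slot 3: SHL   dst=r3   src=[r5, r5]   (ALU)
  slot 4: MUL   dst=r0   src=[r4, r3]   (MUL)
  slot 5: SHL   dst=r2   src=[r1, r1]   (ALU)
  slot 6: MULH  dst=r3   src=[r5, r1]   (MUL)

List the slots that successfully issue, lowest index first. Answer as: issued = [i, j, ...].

  0. BR ⇒ go  {1A/2Mu/1Ld/0B | 5r 3w}
  1. ALU→r4 ⇒ go  {0A/2Mu/1Ld/0B | 4r 2w}
  2. MUL→r4 ⇒ no(WAW)  {0A/2Mu/1Ld/0B | 4r 2w}
  3. ALU→r3 ⇒ no(FU)  {0A/2Mu/1Ld/0B | 4r 2w}
  4. MUL→r0 ⇒ go  {0A/1Mu/1Ld/0B | 2r 1w}
  5. ALU→r2 ⇒ no(FU)  {0A/1Mu/1Ld/0B | 2r 1w}
  6. MUL→r3 ⇒ go  {0A/0Mu/1Ld/0B | 0r 0w}

issued = [0, 1, 4, 6]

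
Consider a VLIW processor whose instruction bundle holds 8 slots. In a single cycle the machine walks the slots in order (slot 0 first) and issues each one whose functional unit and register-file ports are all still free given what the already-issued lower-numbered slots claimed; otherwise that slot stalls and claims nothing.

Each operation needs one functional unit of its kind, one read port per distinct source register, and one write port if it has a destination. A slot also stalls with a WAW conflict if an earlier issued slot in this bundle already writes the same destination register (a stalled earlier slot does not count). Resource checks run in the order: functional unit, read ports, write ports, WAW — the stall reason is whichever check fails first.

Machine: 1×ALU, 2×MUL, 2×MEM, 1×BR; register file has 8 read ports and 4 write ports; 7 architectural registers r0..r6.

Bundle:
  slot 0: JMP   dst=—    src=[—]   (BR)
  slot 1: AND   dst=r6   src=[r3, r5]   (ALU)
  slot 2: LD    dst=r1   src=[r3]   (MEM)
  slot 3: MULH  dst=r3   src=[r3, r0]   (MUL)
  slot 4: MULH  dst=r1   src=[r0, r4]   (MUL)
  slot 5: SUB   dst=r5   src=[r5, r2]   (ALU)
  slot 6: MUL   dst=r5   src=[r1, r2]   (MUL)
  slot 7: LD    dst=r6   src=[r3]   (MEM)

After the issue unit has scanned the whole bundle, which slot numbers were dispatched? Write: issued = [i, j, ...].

slot 0 (BR): ISSUE — free A1,Mu2,Ld2,B0 rp8 wp4
slot 1 (ALU): ISSUE — free A0,Mu2,Ld2,B0 rp6 wp3
slot 2 (MEM): ISSUE — free A0,Mu2,Ld1,B0 rp5 wp2
slot 3 (MUL): ISSUE — free A0,Mu1,Ld1,B0 rp3 wp1
slot 4 (MUL): stall WAW — free A0,Mu1,Ld1,B0 rp3 wp1
slot 5 (ALU): stall FU — free A0,Mu1,Ld1,B0 rp3 wp1
slot 6 (MUL): ISSUE — free A0,Mu0,Ld1,B0 rp1 wp0
slot 7 (MEM): stall WR_PORT — free A0,Mu0,Ld1,B0 rp1 wp0

issued = [0, 1, 2, 3, 6]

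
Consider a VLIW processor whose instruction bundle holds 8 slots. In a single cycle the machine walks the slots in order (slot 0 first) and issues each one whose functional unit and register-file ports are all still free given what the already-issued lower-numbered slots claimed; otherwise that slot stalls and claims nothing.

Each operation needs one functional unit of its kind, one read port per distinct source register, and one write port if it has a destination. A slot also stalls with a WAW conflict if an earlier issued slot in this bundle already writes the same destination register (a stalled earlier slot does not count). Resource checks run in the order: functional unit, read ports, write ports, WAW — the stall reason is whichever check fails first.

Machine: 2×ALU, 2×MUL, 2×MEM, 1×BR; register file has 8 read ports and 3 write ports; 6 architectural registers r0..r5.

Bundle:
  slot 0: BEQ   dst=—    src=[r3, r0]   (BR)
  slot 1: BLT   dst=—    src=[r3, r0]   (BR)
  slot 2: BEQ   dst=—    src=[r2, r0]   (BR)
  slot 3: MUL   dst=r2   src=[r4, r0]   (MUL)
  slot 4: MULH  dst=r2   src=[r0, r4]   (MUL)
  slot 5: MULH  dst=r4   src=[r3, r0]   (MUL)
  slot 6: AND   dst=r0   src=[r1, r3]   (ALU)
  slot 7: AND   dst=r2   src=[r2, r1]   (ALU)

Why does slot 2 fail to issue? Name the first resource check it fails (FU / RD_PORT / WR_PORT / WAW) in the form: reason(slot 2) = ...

  0. BR ⇒ go  {2A/2Mu/2Ld/0B | 6r 3w}
  1. BR ⇒ no(FU)  {2A/2Mu/2Ld/0B | 6r 3w}
  2. BR ⇒ no(FU)  {2A/2Mu/2Ld/0B | 6r 3w}
  3. MUL→r2 ⇒ go  {2A/1Mu/2Ld/0B | 4r 2w}
  4. MUL→r2 ⇒ no(WAW)  {2A/1Mu/2Ld/0B | 4r 2w}
  5. MUL→r4 ⇒ go  {2A/0Mu/2Ld/0B | 2r 1w}
  6. ALU→r0 ⇒ go  {1A/0Mu/2Ld/0B | 0r 0w}
  7. ALU→r2 ⇒ no(RD_PORT)  {1A/0Mu/2Ld/0B | 0r 0w}

reason(slot 2) = FU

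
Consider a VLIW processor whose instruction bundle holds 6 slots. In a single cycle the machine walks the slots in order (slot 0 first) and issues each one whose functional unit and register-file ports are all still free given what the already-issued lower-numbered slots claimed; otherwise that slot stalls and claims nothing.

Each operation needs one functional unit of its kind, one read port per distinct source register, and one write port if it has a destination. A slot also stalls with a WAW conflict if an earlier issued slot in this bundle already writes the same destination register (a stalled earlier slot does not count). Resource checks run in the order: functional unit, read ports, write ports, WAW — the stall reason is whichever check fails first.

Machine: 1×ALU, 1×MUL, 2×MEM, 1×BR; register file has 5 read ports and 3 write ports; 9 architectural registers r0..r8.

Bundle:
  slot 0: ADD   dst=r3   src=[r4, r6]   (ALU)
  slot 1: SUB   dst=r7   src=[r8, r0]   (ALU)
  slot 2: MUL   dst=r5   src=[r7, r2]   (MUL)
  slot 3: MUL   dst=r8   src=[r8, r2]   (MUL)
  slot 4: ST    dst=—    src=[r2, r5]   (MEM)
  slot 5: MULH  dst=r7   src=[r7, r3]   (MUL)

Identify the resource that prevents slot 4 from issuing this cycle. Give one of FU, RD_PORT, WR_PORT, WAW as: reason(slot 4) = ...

reason(slot 4) = RD_PORT

#0 ALU src=r4,r6 dispatched  <A:0 Mu:1 Ld:2 B:1 rd:3 wr:2>
#1 ALU src=r8,r0 held:FU  <A:0 Mu:1 Ld:2 B:1 rd:3 wr:2>
#2 MUL src=r7,r2 dispatched  <A:0 Mu:0 Ld:2 B:1 rd:1 wr:1>
#3 MUL src=r8,r2 held:FU  <A:0 Mu:0 Ld:2 B:1 rd:1 wr:1>
#4 MEM src=r2,r5 held:RD_PORT  <A:0 Mu:0 Ld:2 B:1 rd:1 wr:1>
#5 MUL src=r7,r3 held:FU  <A:0 Mu:0 Ld:2 B:1 rd:1 wr:1>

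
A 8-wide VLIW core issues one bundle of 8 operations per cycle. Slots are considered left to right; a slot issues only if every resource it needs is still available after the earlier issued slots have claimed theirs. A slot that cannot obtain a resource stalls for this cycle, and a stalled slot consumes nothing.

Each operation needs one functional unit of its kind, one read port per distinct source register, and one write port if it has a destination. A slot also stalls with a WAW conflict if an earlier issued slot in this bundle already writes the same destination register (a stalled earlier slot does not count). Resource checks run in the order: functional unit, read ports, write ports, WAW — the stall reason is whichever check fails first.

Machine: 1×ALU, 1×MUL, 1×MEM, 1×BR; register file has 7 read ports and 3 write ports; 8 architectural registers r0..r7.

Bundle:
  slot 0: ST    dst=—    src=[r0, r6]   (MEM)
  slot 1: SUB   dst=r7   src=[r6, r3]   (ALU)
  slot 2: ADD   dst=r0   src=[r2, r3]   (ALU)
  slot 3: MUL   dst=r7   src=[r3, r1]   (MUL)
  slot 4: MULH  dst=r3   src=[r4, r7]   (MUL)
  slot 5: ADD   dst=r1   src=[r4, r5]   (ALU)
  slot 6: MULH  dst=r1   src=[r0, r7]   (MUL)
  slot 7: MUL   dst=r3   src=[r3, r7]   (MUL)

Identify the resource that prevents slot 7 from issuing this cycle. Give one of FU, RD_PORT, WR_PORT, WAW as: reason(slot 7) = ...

reason(slot 7) = FU

(0) want 1×MEM +2rd +0wr — yes → AL1|MU1|ME0|BR1|rd5|wr3
(1) want 1×ALU +2rd +1wr — yes → AL0|MU1|ME0|BR1|rd3|wr2
(2) want 1×ALU +2rd +1wr — FU → AL0|MU1|ME0|BR1|rd3|wr2
(3) want 1×MUL +2rd +1wr — WAW → AL0|MU1|ME0|BR1|rd3|wr2
(4) want 1×MUL +2rd +1wr — yes → AL0|MU0|ME0|BR1|rd1|wr1
(5) want 1×ALU +2rd +1wr — FU → AL0|MU0|ME0|BR1|rd1|wr1
(6) want 1×MUL +2rd +1wr — FU → AL0|MU0|ME0|BR1|rd1|wr1
(7) want 1×MUL +2rd +1wr — FU → AL0|MU0|ME0|BR1|rd1|wr1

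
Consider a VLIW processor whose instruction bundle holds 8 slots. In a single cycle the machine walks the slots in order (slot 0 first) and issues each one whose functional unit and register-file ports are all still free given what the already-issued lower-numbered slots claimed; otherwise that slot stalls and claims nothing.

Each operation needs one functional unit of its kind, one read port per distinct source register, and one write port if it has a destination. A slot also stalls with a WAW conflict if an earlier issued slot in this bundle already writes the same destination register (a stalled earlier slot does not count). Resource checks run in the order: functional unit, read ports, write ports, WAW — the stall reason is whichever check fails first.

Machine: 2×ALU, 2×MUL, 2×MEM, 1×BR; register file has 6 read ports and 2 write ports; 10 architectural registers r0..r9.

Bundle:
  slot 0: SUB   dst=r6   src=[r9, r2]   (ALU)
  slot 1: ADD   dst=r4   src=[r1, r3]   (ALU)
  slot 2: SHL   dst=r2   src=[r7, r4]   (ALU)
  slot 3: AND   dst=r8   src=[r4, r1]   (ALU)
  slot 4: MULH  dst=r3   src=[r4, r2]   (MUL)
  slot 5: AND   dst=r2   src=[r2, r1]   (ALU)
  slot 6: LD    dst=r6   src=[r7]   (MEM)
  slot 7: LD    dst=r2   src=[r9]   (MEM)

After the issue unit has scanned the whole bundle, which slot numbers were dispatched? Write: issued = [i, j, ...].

issued = [0, 1]

[0] ALU needs rd=2 wr=1: ok; after: ALU=1 MUL=2 MEM=2 BR=1, R=4, W=1
[1] ALU needs rd=2 wr=1: ok; after: ALU=0 MUL=2 MEM=2 BR=1, R=2, W=0
[2] ALU needs rd=2 wr=1: FU; after: ALU=0 MUL=2 MEM=2 BR=1, R=2, W=0
[3] ALU needs rd=2 wr=1: FU; after: ALU=0 MUL=2 MEM=2 BR=1, R=2, W=0
[4] MUL needs rd=2 wr=1: WR_PORT; after: ALU=0 MUL=2 MEM=2 BR=1, R=2, W=0
[5] ALU needs rd=2 wr=1: FU; after: ALU=0 MUL=2 MEM=2 BR=1, R=2, W=0
[6] MEM needs rd=1 wr=1: WR_PORT; after: ALU=0 MUL=2 MEM=2 BR=1, R=2, W=0
[7] MEM needs rd=1 wr=1: WR_PORT; after: ALU=0 MUL=2 MEM=2 BR=1, R=2, W=0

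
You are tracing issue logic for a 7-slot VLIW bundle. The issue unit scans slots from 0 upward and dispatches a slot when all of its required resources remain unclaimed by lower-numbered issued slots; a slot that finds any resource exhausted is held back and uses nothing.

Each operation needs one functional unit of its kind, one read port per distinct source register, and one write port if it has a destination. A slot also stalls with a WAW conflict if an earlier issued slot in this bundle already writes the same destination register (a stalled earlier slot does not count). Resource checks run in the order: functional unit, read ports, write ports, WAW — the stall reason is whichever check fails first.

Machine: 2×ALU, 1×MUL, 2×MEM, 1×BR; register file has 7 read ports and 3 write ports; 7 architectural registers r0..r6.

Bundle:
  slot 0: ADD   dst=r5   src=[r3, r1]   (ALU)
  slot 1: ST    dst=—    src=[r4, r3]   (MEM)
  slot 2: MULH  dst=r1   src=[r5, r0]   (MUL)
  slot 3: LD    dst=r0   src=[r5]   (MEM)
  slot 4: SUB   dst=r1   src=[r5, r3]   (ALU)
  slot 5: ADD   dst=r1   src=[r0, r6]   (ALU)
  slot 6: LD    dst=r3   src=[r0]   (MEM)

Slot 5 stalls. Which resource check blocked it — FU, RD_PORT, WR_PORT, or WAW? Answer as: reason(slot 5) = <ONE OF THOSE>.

slot 0 (ALU): ISSUE — free A1,Mu1,Ld2,B1 rp5 wp2
slot 1 (MEM): ISSUE — free A1,Mu1,Ld1,B1 rp3 wp2
slot 2 (MUL): ISSUE — free A1,Mu0,Ld1,B1 rp1 wp1
slot 3 (MEM): ISSUE — free A1,Mu0,Ld0,B1 rp0 wp0
slot 4 (ALU): stall RD_PORT — free A1,Mu0,Ld0,B1 rp0 wp0
slot 5 (ALU): stall RD_PORT — free A1,Mu0,Ld0,B1 rp0 wp0
slot 6 (MEM): stall FU — free A1,Mu0,Ld0,B1 rp0 wp0

reason(slot 5) = RD_PORT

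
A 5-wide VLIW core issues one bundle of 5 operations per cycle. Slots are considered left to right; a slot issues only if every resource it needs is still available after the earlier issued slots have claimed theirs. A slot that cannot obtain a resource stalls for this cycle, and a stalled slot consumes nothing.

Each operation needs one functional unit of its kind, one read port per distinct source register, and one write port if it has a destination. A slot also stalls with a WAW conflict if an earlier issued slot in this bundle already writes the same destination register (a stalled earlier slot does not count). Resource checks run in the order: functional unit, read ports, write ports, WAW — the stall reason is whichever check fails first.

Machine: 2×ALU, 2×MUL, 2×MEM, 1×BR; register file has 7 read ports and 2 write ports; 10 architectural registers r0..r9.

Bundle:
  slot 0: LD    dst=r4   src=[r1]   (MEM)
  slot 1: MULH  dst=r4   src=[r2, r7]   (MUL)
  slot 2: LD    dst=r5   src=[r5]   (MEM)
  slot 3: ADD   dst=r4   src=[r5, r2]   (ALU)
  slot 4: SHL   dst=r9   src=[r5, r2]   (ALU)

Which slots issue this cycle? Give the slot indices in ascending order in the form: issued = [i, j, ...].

issued = [0, 2]

(0) want 1×MEM +1rd +1wr — yes → AL2|MU2|ME1|BR1|rd6|wr1
(1) want 1×MUL +2rd +1wr — WAW → AL2|MU2|ME1|BR1|rd6|wr1
(2) want 1×MEM +1rd +1wr — yes → AL2|MU2|ME0|BR1|rd5|wr0
(3) want 1×ALU +2rd +1wr — WR_PORT → AL2|MU2|ME0|BR1|rd5|wr0
(4) want 1×ALU +2rd +1wr — WR_PORT → AL2|MU2|ME0|BR1|rd5|wr0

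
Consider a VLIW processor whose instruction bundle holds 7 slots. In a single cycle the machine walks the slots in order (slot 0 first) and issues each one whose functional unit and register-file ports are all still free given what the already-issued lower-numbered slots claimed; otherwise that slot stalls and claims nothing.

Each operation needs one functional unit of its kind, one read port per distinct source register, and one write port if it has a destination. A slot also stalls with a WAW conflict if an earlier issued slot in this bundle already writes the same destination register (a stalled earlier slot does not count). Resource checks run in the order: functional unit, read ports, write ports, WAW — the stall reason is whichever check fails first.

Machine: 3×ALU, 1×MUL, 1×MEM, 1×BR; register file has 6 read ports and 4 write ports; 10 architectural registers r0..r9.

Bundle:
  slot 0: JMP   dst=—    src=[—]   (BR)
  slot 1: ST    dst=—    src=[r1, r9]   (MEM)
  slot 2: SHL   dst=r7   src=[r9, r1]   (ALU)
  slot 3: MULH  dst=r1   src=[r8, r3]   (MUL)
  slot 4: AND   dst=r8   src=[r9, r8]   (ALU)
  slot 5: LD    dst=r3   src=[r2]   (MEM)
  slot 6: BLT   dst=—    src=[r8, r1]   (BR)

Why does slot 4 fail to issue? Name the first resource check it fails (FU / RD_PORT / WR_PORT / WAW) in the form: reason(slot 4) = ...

(0) want 1×BR +0rd +0wr — yes → AL3|MU1|ME1|BR0|rd6|wr4
(1) want 1×MEM +2rd +0wr — yes → AL3|MU1|ME0|BR0|rd4|wr4
(2) want 1×ALU +2rd +1wr — yes → AL2|MU1|ME0|BR0|rd2|wr3
(3) want 1×MUL +2rd +1wr — yes → AL2|MU0|ME0|BR0|rd0|wr2
(4) want 1×ALU +2rd +1wr — RD_PORT → AL2|MU0|ME0|BR0|rd0|wr2
(5) want 1×MEM +1rd +1wr — FU → AL2|MU0|ME0|BR0|rd0|wr2
(6) want 1×BR +2rd +0wr — FU → AL2|MU0|ME0|BR0|rd0|wr2

reason(slot 4) = RD_PORT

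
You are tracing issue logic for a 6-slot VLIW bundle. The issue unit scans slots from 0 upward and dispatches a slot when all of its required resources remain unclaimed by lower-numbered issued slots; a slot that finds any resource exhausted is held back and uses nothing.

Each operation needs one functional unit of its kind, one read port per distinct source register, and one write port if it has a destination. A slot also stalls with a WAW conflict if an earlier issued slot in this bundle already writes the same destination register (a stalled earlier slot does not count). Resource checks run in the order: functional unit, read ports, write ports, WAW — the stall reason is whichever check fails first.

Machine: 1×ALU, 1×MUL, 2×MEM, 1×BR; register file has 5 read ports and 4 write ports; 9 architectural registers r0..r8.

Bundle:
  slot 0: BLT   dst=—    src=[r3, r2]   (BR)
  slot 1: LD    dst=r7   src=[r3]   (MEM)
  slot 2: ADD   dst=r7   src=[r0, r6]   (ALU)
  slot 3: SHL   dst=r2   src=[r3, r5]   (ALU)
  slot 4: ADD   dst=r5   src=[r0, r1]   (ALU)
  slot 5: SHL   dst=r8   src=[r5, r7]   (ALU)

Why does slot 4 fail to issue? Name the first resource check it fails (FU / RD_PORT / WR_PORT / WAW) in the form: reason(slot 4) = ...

  0. BR ⇒ go  {1A/1Mu/2Ld/0B | 3r 4w}
  1. MEM→r7 ⇒ go  {1A/1Mu/1Ld/0B | 2r 3w}
  2. ALU→r7 ⇒ no(WAW)  {1A/1Mu/1Ld/0B | 2r 3w}
  3. ALU→r2 ⇒ go  {0A/1Mu/1Ld/0B | 0r 2w}
  4. ALU→r5 ⇒ no(FU)  {0A/1Mu/1Ld/0B | 0r 2w}
  5. ALU→r8 ⇒ no(FU)  {0A/1Mu/1Ld/0B | 0r 2w}

reason(slot 4) = FU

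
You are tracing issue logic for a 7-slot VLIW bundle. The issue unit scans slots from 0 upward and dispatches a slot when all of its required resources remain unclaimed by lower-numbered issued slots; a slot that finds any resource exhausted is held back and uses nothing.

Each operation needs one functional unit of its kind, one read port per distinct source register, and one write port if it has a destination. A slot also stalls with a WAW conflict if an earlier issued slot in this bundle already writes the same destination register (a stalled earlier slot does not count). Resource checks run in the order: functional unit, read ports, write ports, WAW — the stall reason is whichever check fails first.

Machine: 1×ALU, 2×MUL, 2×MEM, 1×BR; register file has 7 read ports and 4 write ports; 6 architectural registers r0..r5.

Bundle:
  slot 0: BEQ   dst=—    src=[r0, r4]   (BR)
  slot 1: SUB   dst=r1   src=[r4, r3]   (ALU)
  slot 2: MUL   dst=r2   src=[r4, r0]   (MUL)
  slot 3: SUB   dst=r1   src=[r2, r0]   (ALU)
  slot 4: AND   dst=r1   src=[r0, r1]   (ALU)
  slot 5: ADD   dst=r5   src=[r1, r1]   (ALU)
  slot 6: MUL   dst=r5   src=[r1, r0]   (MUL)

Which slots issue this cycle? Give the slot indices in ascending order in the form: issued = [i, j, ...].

issued = [0, 1, 2]

(0) want 1×BR +2rd +0wr — yes → AL1|MU2|ME2|BR0|rd5|wr4
(1) want 1×ALU +2rd +1wr — yes → AL0|MU2|ME2|BR0|rd3|wr3
(2) want 1×MUL +2rd +1wr — yes → AL0|MU1|ME2|BR0|rd1|wr2
(3) want 1×ALU +2rd +1wr — FU → AL0|MU1|ME2|BR0|rd1|wr2
(4) want 1×ALU +2rd +1wr — FU → AL0|MU1|ME2|BR0|rd1|wr2
(5) want 1×ALU +1rd +1wr — FU → AL0|MU1|ME2|BR0|rd1|wr2
(6) want 1×MUL +2rd +1wr — RD_PORT → AL0|MU1|ME2|BR0|rd1|wr2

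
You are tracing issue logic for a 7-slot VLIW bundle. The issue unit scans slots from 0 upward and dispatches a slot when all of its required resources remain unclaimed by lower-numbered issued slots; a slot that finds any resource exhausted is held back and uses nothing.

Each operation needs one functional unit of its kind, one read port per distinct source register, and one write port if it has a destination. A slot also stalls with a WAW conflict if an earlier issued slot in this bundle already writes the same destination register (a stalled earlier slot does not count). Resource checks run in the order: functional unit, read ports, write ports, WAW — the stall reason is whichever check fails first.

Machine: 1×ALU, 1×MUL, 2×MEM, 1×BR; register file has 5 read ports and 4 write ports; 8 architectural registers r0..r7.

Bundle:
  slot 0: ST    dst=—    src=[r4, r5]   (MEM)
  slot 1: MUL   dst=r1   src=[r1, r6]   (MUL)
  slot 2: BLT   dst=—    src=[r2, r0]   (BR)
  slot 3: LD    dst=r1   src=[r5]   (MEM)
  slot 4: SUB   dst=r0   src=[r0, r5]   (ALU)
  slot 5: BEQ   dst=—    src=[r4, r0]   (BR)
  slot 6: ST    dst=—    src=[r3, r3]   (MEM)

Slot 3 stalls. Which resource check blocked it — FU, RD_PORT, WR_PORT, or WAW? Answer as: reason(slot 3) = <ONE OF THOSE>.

#0 MEM src=r4,r5 dispatched  <A:1 Mu:1 Ld:1 B:1 rd:3 wr:4>
#1 MUL src=r1,r6 dispatched  <A:1 Mu:0 Ld:1 B:1 rd:1 wr:3>
#2 BR src=r2,r0 held:RD_PORT  <A:1 Mu:0 Ld:1 B:1 rd:1 wr:3>
#3 MEM src=r5 held:WAW  <A:1 Mu:0 Ld:1 B:1 rd:1 wr:3>
#4 ALU src=r0,r5 held:RD_PORT  <A:1 Mu:0 Ld:1 B:1 rd:1 wr:3>
#5 BR src=r4,r0 held:RD_PORT  <A:1 Mu:0 Ld:1 B:1 rd:1 wr:3>
#6 MEM src=r3,r3 dispatched  <A:1 Mu:0 Ld:0 B:1 rd:0 wr:3>

reason(slot 3) = WAW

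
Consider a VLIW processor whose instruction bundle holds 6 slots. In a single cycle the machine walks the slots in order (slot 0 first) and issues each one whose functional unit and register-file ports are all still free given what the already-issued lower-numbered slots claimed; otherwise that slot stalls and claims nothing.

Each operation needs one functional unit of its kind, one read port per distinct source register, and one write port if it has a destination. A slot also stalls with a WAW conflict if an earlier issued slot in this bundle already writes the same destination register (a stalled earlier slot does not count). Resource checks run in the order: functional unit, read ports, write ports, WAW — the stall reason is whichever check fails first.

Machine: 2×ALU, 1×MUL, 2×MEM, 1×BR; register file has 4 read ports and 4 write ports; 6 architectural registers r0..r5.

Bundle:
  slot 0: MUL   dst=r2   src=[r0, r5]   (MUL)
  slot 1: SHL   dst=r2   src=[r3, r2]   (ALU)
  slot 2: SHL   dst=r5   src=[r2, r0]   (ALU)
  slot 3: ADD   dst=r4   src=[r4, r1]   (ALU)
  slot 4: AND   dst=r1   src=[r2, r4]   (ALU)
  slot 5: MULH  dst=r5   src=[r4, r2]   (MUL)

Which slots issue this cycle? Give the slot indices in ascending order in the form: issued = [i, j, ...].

[0] MUL needs rd=2 wr=1: ok; after: ALU=2 MUL=0 MEM=2 BR=1, R=2, W=3
[1] ALU needs rd=2 wr=1: WAW; after: ALU=2 MUL=0 MEM=2 BR=1, R=2, W=3
[2] ALU needs rd=2 wr=1: ok; after: ALU=1 MUL=0 MEM=2 BR=1, R=0, W=2
[3] ALU needs rd=2 wr=1: RD_PORT; after: ALU=1 MUL=0 MEM=2 BR=1, R=0, W=2
[4] ALU needs rd=2 wr=1: RD_PORT; after: ALU=1 MUL=0 MEM=2 BR=1, R=0, W=2
[5] MUL needs rd=2 wr=1: FU; after: ALU=1 MUL=0 MEM=2 BR=1, R=0, W=2

issued = [0, 2]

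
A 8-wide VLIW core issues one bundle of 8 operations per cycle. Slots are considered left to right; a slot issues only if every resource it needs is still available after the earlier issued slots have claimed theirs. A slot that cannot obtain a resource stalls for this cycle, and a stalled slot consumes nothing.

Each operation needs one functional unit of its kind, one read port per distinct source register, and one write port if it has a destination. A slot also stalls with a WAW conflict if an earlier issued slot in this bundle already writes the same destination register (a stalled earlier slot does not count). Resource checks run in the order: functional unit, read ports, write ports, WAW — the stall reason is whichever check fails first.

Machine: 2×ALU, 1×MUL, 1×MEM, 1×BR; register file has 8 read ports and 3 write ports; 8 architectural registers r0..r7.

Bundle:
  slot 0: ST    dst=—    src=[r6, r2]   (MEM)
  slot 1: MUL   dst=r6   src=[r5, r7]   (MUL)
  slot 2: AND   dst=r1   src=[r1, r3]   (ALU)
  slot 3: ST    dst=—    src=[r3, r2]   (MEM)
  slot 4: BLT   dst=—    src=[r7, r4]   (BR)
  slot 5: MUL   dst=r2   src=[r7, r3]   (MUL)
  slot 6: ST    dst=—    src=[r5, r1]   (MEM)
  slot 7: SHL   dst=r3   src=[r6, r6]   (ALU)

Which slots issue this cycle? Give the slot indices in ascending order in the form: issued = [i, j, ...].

slot 0 (MEM): ISSUE — free A2,Mu1,Ld0,B1 rp6 wp3
slot 1 (MUL): ISSUE — free A2,Mu0,Ld0,B1 rp4 wp2
slot 2 (ALU): ISSUE — free A1,Mu0,Ld0,B1 rp2 wp1
slot 3 (MEM): stall FU — free A1,Mu0,Ld0,B1 rp2 wp1
slot 4 (BR): ISSUE — free A1,Mu0,Ld0,B0 rp0 wp1
slot 5 (MUL): stall FU — free A1,Mu0,Ld0,B0 rp0 wp1
slot 6 (MEM): stall FU — free A1,Mu0,Ld0,B0 rp0 wp1
slot 7 (ALU): stall RD_PORT — free A1,Mu0,Ld0,B0 rp0 wp1

issued = [0, 1, 2, 4]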